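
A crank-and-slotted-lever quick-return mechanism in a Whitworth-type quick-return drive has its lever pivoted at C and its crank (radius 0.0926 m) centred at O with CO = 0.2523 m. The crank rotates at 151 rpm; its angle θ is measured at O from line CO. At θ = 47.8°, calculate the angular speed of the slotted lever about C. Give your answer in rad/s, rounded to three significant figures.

3.70

ω = 15.81 rad/s (from 151 rpm).
Crank pin A relative to C: A = (d + r cosθ, r sinθ); lever angle φ = atan2(r sinθ, d + r cosθ).
Differentiating tanφ: φ̇ = rω(d cosθ + r)/(d² + r² + 2dr cosθ).
d² + r² + 2dr cosθ = |CA|² = 0.103617 m²;  d cosθ + r = +0.26208 m.
|ω_lever| = |0.0926·15.81·+0.26208| / 0.103617 = 3.7035 rad/s.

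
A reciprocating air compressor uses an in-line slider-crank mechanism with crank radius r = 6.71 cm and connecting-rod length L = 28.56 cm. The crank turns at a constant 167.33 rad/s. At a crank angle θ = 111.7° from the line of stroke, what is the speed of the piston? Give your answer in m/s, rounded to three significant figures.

9.50

ω = 167.3 rad/s
For an in-line slider-crank, x = r cosθ + √(L² − r² sin²θ), so v = −rω sinθ·[1 + r cosθ/√(L² − r² sin²θ)].
With r = 0.0671 m, L = 0.2856 m, θ = 111.7°: √(L² − r² sin²θ) = 0.27871 m.
v = −0.0671·167.3·0.92913·[1 + 0.0671·-0.36975/0.27871] = -9.5035 m/s.
|v| = 9.5035 m/s.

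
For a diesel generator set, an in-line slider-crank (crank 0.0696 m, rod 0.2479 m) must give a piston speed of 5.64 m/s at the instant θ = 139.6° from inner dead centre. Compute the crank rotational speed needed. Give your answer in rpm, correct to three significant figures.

For an in-line slider-crank, |v_piston| = rω|sinθ|·[1 + r cosθ/√(L² − r² sin²θ)].
With r = 0.0696 m, L = 0.2479 m, θ = 139.6°: the bracketed kinematic factor |dx/dθ| = 0.035301 m.
ω = v/|dx/dθ| = 5.64/0.035301 = 159.77 rad/s.
N = 60ω/(2π) = 1525.7 rpm.

1530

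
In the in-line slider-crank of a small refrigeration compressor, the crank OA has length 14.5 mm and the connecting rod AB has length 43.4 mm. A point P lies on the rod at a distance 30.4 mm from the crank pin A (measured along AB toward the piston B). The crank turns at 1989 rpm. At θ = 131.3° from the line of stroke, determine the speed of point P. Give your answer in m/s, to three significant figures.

ω = 208.3 rad/s.  Crank-pin speed |V_A| = rω = 3.0202 m/s, perpendicular to OA.
Rod angle: sinφ = −(r/L) sinθ ⇒ φ = -14.537°; ω_rod = −rω cosθ/√(L²−r²sin²θ) = +47.448 rad/s.
V_P = V_A + ω_rod × AP, with AP = 0.0304 m along the rod.
Components: V_Px = −rω sinθ − a·ω_rod·sinφ = -1.9069 m/s;  V_Py = rω cosθ + a·ω_rod·cosφ = -0.59708 m/s.
|V_P| = √(V_Px² + V_Py²) = 1.9982 m/s.

2.00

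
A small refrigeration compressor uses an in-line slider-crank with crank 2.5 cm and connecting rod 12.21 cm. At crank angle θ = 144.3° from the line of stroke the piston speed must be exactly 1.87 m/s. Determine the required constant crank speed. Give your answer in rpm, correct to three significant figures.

1470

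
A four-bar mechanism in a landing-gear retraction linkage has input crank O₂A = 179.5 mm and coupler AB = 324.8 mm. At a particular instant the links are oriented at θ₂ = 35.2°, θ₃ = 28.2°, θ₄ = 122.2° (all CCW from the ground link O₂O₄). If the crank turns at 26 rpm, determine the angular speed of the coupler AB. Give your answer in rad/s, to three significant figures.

1.51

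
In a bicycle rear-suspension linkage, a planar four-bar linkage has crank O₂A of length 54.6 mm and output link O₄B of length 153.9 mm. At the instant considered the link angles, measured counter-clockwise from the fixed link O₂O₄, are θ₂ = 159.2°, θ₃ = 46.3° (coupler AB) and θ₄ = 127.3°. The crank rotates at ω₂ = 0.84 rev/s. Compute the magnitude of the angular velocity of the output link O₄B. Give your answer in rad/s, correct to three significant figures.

ω₂ = 5.278 rad/s (from 0.84 rev/s).
Differentiating the loop-closure r₂e^{iθ₂}+r₃e^{iθ₃}=r₁+r₄e^{iθ₄} gives r₂ω₂e^{iθ₂}+r₃ω₃e^{iθ₃}=r₄ω₄e^{iθ₄}.
Eliminating the other unknown: ω₄ = r₂ω₂ sin(θ₂−θ₃) / [r₄ sin(θ₄−θ₃)].
Numerator sine = +0.92119; denominator sine = +0.98769.
Result = 0.0546·5.278·(+0.92119) / (0.1539·(+0.98769)) = +1.7464 rad/s; magnitude 1.7464 rad/s.

1.75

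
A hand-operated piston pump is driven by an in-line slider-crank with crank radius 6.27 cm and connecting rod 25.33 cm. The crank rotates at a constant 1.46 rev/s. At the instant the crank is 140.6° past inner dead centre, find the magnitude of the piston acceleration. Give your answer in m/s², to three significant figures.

3.80

ω = 2π·1.46 = 9.173 rad/s
x(θ) = r cosθ + √(L² − r² sin²θ); with ω constant, a = ω²·d²x/dθ².
d²x/dθ² = −r cosθ − r²(cos2θ)/√u − r⁴ sin²2θ/(4u^{3/2}),  u = L² − r² sin²θ = 0.062577 m².
Substituting r = 0.0627 m, L = 0.2533 m, θ = 140.6°: d²x/dθ² = +0.04516 m.
a = ω²·d²x/dθ² = (9.173)²·(+0.04516) = +3.8003 m/s²;  |a| = 3.8003 m/s².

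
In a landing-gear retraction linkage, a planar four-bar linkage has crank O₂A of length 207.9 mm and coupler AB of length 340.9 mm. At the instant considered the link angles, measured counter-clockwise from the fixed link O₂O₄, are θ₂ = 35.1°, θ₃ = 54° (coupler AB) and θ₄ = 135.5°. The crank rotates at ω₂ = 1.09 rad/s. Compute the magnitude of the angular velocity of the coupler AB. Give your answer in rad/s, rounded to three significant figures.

0.661

ω₂ = 1.09 rad/s
Differentiating the loop-closure r₂e^{iθ₂}+r₃e^{iθ₃}=r₁+r₄e^{iθ₄} gives r₂ω₂e^{iθ₂}+r₃ω₃e^{iθ₃}=r₄ω₄e^{iθ₄}.
Eliminating the other unknown: ω₃ = r₂ω₂ sin(θ₄−θ₂) / [r₃ sin(θ₃−θ₄)].
Numerator sine = +0.98357; denominator sine = -0.98902.
Result = 0.2079·1.09·(+0.98357) / (0.3409·(-0.98902)) = -0.66108 rad/s; magnitude 0.66108 rad/s.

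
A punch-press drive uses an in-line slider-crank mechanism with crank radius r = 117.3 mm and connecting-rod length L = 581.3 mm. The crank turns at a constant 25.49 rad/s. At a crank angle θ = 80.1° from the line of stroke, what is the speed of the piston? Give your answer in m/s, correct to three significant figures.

3.05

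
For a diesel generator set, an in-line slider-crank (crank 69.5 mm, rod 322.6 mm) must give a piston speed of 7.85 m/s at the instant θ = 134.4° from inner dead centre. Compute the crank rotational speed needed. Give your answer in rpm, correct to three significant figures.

1780

For an in-line slider-crank, |v_piston| = rω|sinθ|·[1 + r cosθ/√(L² − r² sin²θ)].
With r = 0.0695 m, L = 0.3226 m, θ = 134.4°: the bracketed kinematic factor |dx/dθ| = 0.042081 m.
ω = v/|dx/dθ| = 7.85/0.042081 = 186.55 rad/s.
N = 60ω/(2π) = 1781.4 rpm.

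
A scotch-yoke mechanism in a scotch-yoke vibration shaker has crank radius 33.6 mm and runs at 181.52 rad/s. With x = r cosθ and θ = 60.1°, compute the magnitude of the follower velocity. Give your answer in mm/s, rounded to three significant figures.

5290

ω = 181.5 rad/s
x = r cosθ ⇒ ẋ = −rω sinθ.
|v| = rω|sinθ| = 0.0336·181.5·|sin 60.1°| = 5.2873 m/s = 5287.3 mm/s.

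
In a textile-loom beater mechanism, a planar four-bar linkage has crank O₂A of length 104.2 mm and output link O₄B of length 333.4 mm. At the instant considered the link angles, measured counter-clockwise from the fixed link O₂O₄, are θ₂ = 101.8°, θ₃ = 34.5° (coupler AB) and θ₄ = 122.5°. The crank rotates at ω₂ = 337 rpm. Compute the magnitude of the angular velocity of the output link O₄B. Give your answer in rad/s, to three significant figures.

ω₂ = 35.29 rad/s (from 337 rpm).
Differentiating the loop-closure r₂e^{iθ₂}+r₃e^{iθ₃}=r₁+r₄e^{iθ₄} gives r₂ω₂e^{iθ₂}+r₃ω₃e^{iθ₃}=r₄ω₄e^{iθ₄}.
Eliminating the other unknown: ω₄ = r₂ω₂ sin(θ₂−θ₃) / [r₄ sin(θ₄−θ₃)].
Numerator sine = +0.92254; denominator sine = +0.99939.
Result = 0.1042·35.29·(+0.92254) / (0.3334·(+0.99939)) = +10.181 rad/s; magnitude 10.181 rad/s.

10.2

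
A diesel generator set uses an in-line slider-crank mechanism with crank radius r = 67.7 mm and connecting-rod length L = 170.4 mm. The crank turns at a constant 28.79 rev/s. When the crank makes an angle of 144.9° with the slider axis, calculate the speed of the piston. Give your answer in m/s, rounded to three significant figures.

4.69

ω = 2π·28.8 = 180.9 rad/s
For an in-line slider-crank, x = r cosθ + √(L² − r² sin²θ), so v = −rω sinθ·[1 + r cosθ/√(L² − r² sin²θ)].
With r = 0.0677 m, L = 0.1704 m, θ = 144.9°: √(L² − r² sin²θ) = 0.16589 m.
v = −0.0677·180.9·0.57501·[1 + 0.0677·-0.81815/0.16589] = -4.6907 m/s.
|v| = 4.6907 m/s.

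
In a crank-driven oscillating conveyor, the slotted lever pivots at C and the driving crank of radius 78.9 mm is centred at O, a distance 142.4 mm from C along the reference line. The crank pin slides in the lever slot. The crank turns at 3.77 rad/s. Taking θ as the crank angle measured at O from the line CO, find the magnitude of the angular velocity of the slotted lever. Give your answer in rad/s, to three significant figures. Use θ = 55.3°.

ω = 3.77 rad/s
Crank pin A relative to C: A = (d + r cosθ, r sinθ); lever angle φ = atan2(r sinθ, d + r cosθ).
Differentiating tanφ: φ̇ = rω(d cosθ + r)/(d² + r² + 2dr cosθ).
d² + r² + 2dr cosθ = |CA|² = 0.0392951 m²;  d cosθ + r = +0.15997 m.
|ω_lever| = |0.0789·3.77·+0.15997| / 0.0392951 = 1.2109 rad/s.

1.21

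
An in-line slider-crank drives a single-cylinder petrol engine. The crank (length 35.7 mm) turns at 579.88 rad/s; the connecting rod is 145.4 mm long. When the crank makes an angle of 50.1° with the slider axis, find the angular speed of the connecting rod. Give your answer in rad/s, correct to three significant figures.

93.0

ω = 579.9 rad/s
The rod makes angle φ with the slider axis where L sinφ = r sinθ; differentiating, L cosφ·φ̇ = r ω cosθ.
L cosφ = √(L² − r² sin²θ) = 0.1428 m.
|ω_rod| = r ω |cosθ| / √(L² − r² sin²θ) = 0.0357·579.9·0.64145/0.1428 = 92.993 rad/s.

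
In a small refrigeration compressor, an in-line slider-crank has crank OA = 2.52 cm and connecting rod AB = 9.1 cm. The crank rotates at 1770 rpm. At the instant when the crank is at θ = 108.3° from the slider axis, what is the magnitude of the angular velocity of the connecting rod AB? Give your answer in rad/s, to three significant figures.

ω = 185.4 rad/s (converted from 1770 rpm).
The rod makes angle φ with the slider axis where L sinφ = r sinθ; differentiating, L cosφ·φ̇ = r ω cosθ.
L cosφ = √(L² − r² sin²θ) = 0.087798 m.
|ω_rod| = r ω |cosθ| / √(L² − r² sin²θ) = 0.0252·185.4·0.31399/0.087798 = 16.705 rad/s.

16.7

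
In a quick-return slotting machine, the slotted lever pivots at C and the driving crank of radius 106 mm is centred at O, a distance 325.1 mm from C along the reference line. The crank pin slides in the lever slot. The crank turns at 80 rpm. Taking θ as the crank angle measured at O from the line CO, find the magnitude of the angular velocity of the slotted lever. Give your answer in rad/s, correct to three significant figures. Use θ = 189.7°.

ω = 8.378 rad/s (from 80 rpm).
Crank pin A relative to C: A = (d + r cosθ, r sinθ); lever angle φ = atan2(r sinθ, d + r cosθ).
Differentiating tanφ: φ̇ = rω(d cosθ + r)/(d² + r² + 2dr cosθ).
d² + r² + 2dr cosθ = |CA|² = 0.0489901 m²;  d cosθ + r = -0.21445 m.
|ω_lever| = |0.106·8.378·-0.21445| / 0.0489901 = 3.8873 rad/s.

3.89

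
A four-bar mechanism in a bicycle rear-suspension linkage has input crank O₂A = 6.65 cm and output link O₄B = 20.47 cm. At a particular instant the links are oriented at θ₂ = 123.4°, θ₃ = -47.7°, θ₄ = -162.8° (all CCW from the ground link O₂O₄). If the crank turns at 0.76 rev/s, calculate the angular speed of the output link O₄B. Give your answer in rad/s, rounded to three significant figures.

ω₂ = 4.775 rad/s (from 0.76 rev/s).
Differentiating the loop-closure r₂e^{iθ₂}+r₃e^{iθ₃}=r₁+r₄e^{iθ₄} gives r₂ω₂e^{iθ₂}+r₃ω₃e^{iθ₃}=r₄ω₄e^{iθ₄}.
Eliminating the other unknown: ω₄ = r₂ω₂ sin(θ₂−θ₃) / [r₄ sin(θ₄−θ₃)].
Numerator sine = +0.15471; denominator sine = -0.90557.
Result = 0.0665·4.775·(+0.15471) / (0.2047·(-0.90557)) = -0.26503 rad/s; magnitude 0.26503 rad/s.

0.265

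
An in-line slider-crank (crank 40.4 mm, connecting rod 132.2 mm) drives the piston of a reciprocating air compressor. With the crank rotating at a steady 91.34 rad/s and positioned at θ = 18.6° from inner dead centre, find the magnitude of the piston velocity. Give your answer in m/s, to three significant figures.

ω = 91.34 rad/s
For an in-line slider-crank, x = r cosθ + √(L² − r² sin²θ), so v = −rω sinθ·[1 + r cosθ/√(L² − r² sin²θ)].
With r = 0.0404 m, L = 0.1322 m, θ = 18.6°: √(L² − r² sin²θ) = 0.13157 m.
v = −0.0404·91.34·0.31896·[1 + 0.0404·0.94777/0.13157] = -1.5195 m/s.
|v| = 1.5195 m/s.

1.52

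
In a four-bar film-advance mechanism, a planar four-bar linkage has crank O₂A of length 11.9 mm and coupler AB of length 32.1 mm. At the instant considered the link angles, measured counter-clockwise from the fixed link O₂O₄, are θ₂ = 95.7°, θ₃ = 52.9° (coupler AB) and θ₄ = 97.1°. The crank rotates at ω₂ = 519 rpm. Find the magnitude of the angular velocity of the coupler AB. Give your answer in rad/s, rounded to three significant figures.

0.706

ω₂ = 54.35 rad/s (from 519 rpm).
Differentiating the loop-closure r₂e^{iθ₂}+r₃e^{iθ₃}=r₁+r₄e^{iθ₄} gives r₂ω₂e^{iθ₂}+r₃ω₃e^{iθ₃}=r₄ω₄e^{iθ₄}.
Eliminating the other unknown: ω₃ = r₂ω₂ sin(θ₄−θ₂) / [r₃ sin(θ₃−θ₄)].
Numerator sine = +0.02443; denominator sine = -0.69717.
Result = 0.0119·54.35·(+0.02443) / (0.0321·(-0.69717)) = -0.7061 rad/s; magnitude 0.7061 rad/s.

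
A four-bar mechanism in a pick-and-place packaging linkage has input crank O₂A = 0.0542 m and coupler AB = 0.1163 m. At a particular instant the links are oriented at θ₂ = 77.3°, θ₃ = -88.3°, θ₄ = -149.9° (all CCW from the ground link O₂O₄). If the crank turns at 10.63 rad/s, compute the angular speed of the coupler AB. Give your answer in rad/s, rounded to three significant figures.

4.13

ω₂ = 10.63 rad/s
Differentiating the loop-closure r₂e^{iθ₂}+r₃e^{iθ₃}=r₁+r₄e^{iθ₄} gives r₂ω₂e^{iθ₂}+r₃ω₃e^{iθ₃}=r₄ω₄e^{iθ₄}.
Eliminating the other unknown: ω₃ = r₂ω₂ sin(θ₄−θ₂) / [r₃ sin(θ₃−θ₄)].
Numerator sine = +0.73373; denominator sine = +0.87965.
Result = 0.0542·10.63·(+0.73373) / (0.1163·(+0.87965)) = +4.1322 rad/s; magnitude 4.1322 rad/s.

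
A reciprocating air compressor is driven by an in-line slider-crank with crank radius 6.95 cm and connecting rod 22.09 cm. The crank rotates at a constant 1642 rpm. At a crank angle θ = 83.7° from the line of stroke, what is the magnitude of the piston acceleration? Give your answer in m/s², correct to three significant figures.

438

ω = 2π·1642/60 = 171.9 rad/s
x(θ) = r cosθ + √(L² − r² sin²θ); with ω constant, a = ω²·d²x/dθ².
d²x/dθ² = −r cosθ − r²(cos2θ)/√u − r⁴ sin²2θ/(4u^{3/2}),  u = L² − r² sin²θ = 0.0440247 m².
Substituting r = 0.0695 m, L = 0.2209 m, θ = 83.7°: d²x/dθ² = +0.01481 m.
a = ω²·d²x/dθ² = (171.9)²·(+0.01481) = +437.88 m/s²;  |a| = 437.88 m/s².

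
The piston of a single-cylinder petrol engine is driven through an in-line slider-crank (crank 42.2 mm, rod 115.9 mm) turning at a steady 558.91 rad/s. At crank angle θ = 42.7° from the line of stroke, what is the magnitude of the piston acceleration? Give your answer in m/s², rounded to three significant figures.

10300

ω = 558.9 rad/s
x(θ) = r cosθ + √(L² − r² sin²θ); with ω constant, a = ω²·d²x/dθ².
d²x/dθ² = −r cosθ − r²(cos2θ)/√u − r⁴ sin²2θ/(4u^{3/2}),  u = L² − r² sin²θ = 0.0126138 m².
Substituting r = 0.0422 m, L = 0.1159 m, θ = 42.7°: d²x/dθ² = -0.032841 m.
a = ω²·d²x/dθ² = (558.9)²·(-0.032841) = -10259 m/s²;  |a| = 10259 m/s².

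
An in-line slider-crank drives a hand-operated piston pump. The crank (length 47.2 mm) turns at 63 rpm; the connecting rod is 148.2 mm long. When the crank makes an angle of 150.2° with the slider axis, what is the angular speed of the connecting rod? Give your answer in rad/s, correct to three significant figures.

ω = 6.597 rad/s (converted from 63 rpm).
The rod makes angle φ with the slider axis where L sinφ = r sinθ; differentiating, L cosφ·φ̇ = r ω cosθ.
L cosφ = √(L² − r² sin²θ) = 0.14633 m.
|ω_rod| = r ω |cosθ| / √(L² − r² sin²θ) = 0.0472·6.597·0.86777/0.14633 = 1.8466 rad/s.

1.85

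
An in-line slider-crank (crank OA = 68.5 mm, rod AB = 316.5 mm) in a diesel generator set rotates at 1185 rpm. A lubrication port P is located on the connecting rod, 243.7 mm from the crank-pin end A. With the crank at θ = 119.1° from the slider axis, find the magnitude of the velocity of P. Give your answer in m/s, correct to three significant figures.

6.88

ω = 124.1 rad/s.  Crank-pin speed |V_A| = rω = 8.5004 m/s, perpendicular to OA.
Rod angle: sinφ = −(r/L) sinθ ⇒ φ = -10.901°; ω_rod = −rω cosθ/√(L²−r²sin²θ) = +13.302 rad/s.
V_P = V_A + ω_rod × AP, with AP = 0.2437 m along the rod.
Components: V_Px = −rω sinθ − a·ω_rod·sinφ = -6.8144 m/s;  V_Py = rω cosθ + a·ω_rod·cosφ = -0.95089 m/s.
|V_P| = √(V_Px² + V_Py²) = 6.8804 m/s.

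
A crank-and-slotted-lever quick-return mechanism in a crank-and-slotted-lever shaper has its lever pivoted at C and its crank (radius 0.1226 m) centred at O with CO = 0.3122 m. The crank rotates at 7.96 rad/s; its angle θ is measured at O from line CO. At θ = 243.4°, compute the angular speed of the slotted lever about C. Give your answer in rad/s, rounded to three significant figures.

ω = 7.96 rad/s
Crank pin A relative to C: A = (d + r cosθ, r sinθ); lever angle φ = atan2(r sinθ, d + r cosθ).
Differentiating tanφ: φ̇ = rω(d cosθ + r)/(d² + r² + 2dr cosθ).
d² + r² + 2dr cosθ = |CA|² = 0.078223 m²;  d cosθ + r = -0.01719 m.
|ω_lever| = |0.1226·7.96·-0.01719| / 0.078223 = 0.21446 rad/s.

0.214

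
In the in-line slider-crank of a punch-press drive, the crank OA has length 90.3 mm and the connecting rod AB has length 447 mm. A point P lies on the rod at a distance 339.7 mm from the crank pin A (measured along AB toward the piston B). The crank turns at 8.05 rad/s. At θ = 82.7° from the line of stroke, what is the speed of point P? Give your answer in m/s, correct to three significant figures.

0.736

ω = 8.05 rad/s.  Crank-pin speed |V_A| = rω = 0.72691 m/s, perpendicular to OA.
Rod angle: sinφ = −(r/L) sinθ ⇒ φ = -11.559°; ω_rod = −rω cosθ/√(L²−r²sin²θ) = -0.21091 rad/s.
V_P = V_A + ω_rod × AP, with AP = 0.3397 m along the rod.
Components: V_Px = −rω sinθ − a·ω_rod·sinφ = -0.73538 m/s;  V_Py = rω cosθ + a·ω_rod·cosφ = +0.022172 m/s.
|V_P| = √(V_Px² + V_Py²) = 0.73571 m/s.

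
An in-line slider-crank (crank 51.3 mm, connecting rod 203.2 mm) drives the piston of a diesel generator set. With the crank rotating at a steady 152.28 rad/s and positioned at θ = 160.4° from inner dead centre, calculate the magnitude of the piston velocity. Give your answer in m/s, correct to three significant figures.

2.00

ω = 152.3 rad/s
For an in-line slider-crank, x = r cosθ + √(L² − r² sin²θ), so v = −rω sinθ·[1 + r cosθ/√(L² − r² sin²θ)].
With r = 0.0513 m, L = 0.2032 m, θ = 160.4°: √(L² − r² sin²θ) = 0.20247 m.
v = −0.0513·152.3·0.33545·[1 + 0.0513·-0.94206/0.20247] = -1.995 m/s.
|v| = 1.995 m/s.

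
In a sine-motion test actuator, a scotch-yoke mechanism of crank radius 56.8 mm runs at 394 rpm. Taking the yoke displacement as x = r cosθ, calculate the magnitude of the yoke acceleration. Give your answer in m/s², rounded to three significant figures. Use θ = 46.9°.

ω = 41.26 rad/s (from 394 rpm).
x = r cosθ ⇒ ẍ = −rω² cosθ (ω constant).
|a| = rω²|cosθ| = 0.0568·(41.26)²·|cos 46.9°| = 66.068 m/s².

66.1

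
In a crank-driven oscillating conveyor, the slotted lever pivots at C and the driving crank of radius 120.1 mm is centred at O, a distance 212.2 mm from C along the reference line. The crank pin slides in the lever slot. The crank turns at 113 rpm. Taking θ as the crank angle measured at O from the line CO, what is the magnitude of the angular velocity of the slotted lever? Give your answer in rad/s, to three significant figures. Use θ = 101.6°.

ω = 11.83 rad/s (from 113 rpm).
Crank pin A relative to C: A = (d + r cosθ, r sinθ); lever angle φ = atan2(r sinθ, d + r cosθ).
Differentiating tanφ: φ̇ = rω(d cosθ + r)/(d² + r² + 2dr cosθ).
d² + r² + 2dr cosθ = |CA|² = 0.0492038 m²;  d cosθ + r = +0.077431 m.
|ω_lever| = |0.1201·11.83·+0.077431| / 0.0492038 = 2.2365 rad/s.

2.24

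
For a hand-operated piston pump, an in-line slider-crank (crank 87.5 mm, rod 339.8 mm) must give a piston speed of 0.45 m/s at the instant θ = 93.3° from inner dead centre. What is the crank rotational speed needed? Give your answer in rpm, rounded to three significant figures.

For an in-line slider-crank, |v_piston| = rω|sinθ|·[1 + r cosθ/√(L² − r² sin²θ)].
With r = 0.0875 m, L = 0.3398 m, θ = 93.3°: the bracketed kinematic factor |dx/dθ| = 0.086015 m.
ω = v/|dx/dθ| = 0.45/0.086015 = 5.2316 rad/s.
N = 60ω/(2π) = 49.959 rpm.

50.0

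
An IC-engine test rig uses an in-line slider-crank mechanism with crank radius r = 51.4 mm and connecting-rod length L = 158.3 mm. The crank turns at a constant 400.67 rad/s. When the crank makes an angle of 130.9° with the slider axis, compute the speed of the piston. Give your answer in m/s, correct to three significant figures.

12.2

ω = 400.7 rad/s
For an in-line slider-crank, x = r cosθ + √(L² − r² sin²θ), so v = −rω sinθ·[1 + r cosθ/√(L² − r² sin²θ)].
With r = 0.0514 m, L = 0.1583 m, θ = 130.9°: √(L² − r² sin²θ) = 0.15346 m.
v = −0.0514·400.7·0.75585·[1 + 0.0514·-0.65474/0.15346] = -12.153 m/s.
|v| = 12.153 m/s.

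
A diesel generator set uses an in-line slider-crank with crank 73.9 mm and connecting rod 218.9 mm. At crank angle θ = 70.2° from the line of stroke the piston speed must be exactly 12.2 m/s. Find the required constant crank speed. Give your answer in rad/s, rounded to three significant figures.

157

For an in-line slider-crank, |v_piston| = rω|sinθ|·[1 + r cosθ/√(L² − r² sin²θ)].
With r = 0.0739 m, L = 0.2189 m, θ = 70.2°: the bracketed kinematic factor |dx/dθ| = 0.077917 m.
ω = v/|dx/dθ| = 12.2/0.077917 = 156.58 rad/s.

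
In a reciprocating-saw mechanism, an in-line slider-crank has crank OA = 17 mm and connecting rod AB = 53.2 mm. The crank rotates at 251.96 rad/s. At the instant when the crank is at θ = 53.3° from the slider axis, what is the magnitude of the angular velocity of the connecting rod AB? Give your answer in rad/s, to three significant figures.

49.8

ω = 252 rad/s
The rod makes angle φ with the slider axis where L sinφ = r sinθ; differentiating, L cosφ·φ̇ = r ω cosθ.
L cosφ = √(L² − r² sin²θ) = 0.051424 m.
|ω_rod| = r ω |cosθ| / √(L² − r² sin²θ) = 0.017·252·0.59763/0.051424 = 49.778 rad/s.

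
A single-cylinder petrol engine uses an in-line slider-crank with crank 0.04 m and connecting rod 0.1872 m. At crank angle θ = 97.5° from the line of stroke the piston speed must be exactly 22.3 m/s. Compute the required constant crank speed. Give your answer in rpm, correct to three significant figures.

5530

For an in-line slider-crank, |v_piston| = rω|sinθ|·[1 + r cosθ/√(L² − r² sin²θ)].
With r = 0.04 m, L = 0.1872 m, θ = 97.5°: the bracketed kinematic factor |dx/dθ| = 0.038526 m.
ω = v/|dx/dθ| = 22.3/0.038526 = 578.83 rad/s.
N = 60ω/(2π) = 5527.4 rpm.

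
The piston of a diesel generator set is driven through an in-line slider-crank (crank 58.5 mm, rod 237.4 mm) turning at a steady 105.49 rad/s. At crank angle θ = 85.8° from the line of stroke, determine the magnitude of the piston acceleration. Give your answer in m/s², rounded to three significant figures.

ω = 105.5 rad/s
x(θ) = r cosθ + √(L² − r² sin²θ); with ω constant, a = ω²·d²x/dθ².
d²x/dθ² = −r cosθ − r²(cos2θ)/√u − r⁴ sin²2θ/(4u^{3/2}),  u = L² − r² sin²θ = 0.0529549 m².
Substituting r = 0.0585 m, L = 0.2374 m, θ = 85.8°: d²x/dθ² = +0.010423 m.
a = ω²·d²x/dθ² = (105.5)²·(+0.010423) = +115.98 m/s²;  |a| = 115.98 m/s².

116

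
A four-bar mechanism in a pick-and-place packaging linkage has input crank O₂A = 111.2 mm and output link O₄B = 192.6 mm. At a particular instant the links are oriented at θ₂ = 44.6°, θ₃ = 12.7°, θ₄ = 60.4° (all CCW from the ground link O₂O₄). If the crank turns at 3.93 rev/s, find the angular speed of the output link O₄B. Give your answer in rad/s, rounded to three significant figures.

10.2

ω₂ = 24.69 rad/s (from 3.93 rev/s).
Differentiating the loop-closure r₂e^{iθ₂}+r₃e^{iθ₃}=r₁+r₄e^{iθ₄} gives r₂ω₂e^{iθ₂}+r₃ω₃e^{iθ₃}=r₄ω₄e^{iθ₄}.
Eliminating the other unknown: ω₄ = r₂ω₂ sin(θ₂−θ₃) / [r₄ sin(θ₄−θ₃)].
Numerator sine = +0.52844; denominator sine = +0.73963.
Result = 0.1112·24.69·(+0.52844) / (0.1926·(+0.73963)) = +10.186 rad/s; magnitude 10.186 rad/s.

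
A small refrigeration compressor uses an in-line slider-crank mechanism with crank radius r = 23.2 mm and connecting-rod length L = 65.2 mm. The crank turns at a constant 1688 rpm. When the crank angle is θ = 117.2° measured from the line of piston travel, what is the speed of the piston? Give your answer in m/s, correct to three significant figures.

3.02

ω = 2π·1688/60 = 176.8 rad/s
For an in-line slider-crank, x = r cosθ + √(L² − r² sin²θ), so v = −rω sinθ·[1 + r cosθ/√(L² − r² sin²θ)].
With r = 0.0232 m, L = 0.0652 m, θ = 117.2°: √(L² − r² sin²θ) = 0.061849 m.
v = −0.0232·176.8·0.88942·[1 + 0.0232·-0.45710/0.061849] = -3.0221 m/s.
|v| = 3.0221 m/s.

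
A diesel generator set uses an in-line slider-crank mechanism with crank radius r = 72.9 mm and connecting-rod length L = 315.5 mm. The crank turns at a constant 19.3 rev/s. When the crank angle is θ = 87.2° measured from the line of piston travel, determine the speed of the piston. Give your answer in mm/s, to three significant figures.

ω = 2π·19.3 = 121.3 rad/s
For an in-line slider-crank, x = r cosθ + √(L² − r² sin²θ), so v = −rω sinθ·[1 + r cosθ/√(L² − r² sin²θ)].
With r = 0.0729 m, L = 0.3155 m, θ = 87.2°: √(L² − r² sin²θ) = 0.30698 m.
v = −0.0729·121.3·0.99881·[1 + 0.0729·0.04885/0.30698] = -8.9321 m/s.
|v| = 8.9321 m/s = 8932.1 mm/s.

8930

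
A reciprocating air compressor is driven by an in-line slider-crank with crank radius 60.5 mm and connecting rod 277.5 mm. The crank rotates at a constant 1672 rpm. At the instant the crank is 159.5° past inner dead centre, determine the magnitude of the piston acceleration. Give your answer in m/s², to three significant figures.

ω = 2π·1672/60 = 175.1 rad/s
x(θ) = r cosθ + √(L² − r² sin²θ); with ω constant, a = ω²·d²x/dθ².
d²x/dθ² = −r cosθ − r²(cos2θ)/√u − r⁴ sin²2θ/(4u^{3/2}),  u = L² − r² sin²θ = 0.0765573 m².
Substituting r = 0.0605 m, L = 0.2775 m, θ = 159.5°: d²x/dθ² = +0.046617 m.
a = ω²·d²x/dθ² = (175.1)²·(+0.046617) = +1429.1 m/s²;  |a| = 1429.1 m/s².

1430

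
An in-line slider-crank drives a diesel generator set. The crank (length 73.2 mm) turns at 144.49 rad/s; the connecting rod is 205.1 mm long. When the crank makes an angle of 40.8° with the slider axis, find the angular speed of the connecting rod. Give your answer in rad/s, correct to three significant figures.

40.1

ω = 144.5 rad/s
The rod makes angle φ with the slider axis where L sinφ = r sinθ; differentiating, L cosφ·φ̇ = r ω cosθ.
L cosφ = √(L² − r² sin²θ) = 0.19944 m.
|ω_rod| = r ω |cosθ| / √(L² − r² sin²θ) = 0.0732·144.5·0.75700/0.19944 = 40.144 rad/s.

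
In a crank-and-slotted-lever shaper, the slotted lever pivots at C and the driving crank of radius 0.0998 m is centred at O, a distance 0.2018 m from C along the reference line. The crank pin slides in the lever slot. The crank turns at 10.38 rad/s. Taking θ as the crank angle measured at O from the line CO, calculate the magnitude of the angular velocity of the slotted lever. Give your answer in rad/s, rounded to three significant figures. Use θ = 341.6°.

ω = 10.38 rad/s
Crank pin A relative to C: A = (d + r cosθ, r sinθ); lever angle φ = atan2(r sinθ, d + r cosθ).
Differentiating tanφ: φ̇ = rω(d cosθ + r)/(d² + r² + 2dr cosθ).
d² + r² + 2dr cosθ = |CA|² = 0.0889033 m²;  d cosθ + r = +0.29128 m.
|ω_lever| = |0.0998·10.38·+0.29128| / 0.0889033 = 3.3941 rad/s.

3.39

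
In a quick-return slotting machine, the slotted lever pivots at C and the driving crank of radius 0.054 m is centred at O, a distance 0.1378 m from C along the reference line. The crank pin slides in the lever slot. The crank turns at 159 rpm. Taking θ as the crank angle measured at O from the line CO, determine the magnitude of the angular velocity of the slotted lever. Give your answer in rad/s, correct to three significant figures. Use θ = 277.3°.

ω = 16.65 rad/s (from 159 rpm).
Crank pin A relative to C: A = (d + r cosθ, r sinθ); lever angle φ = atan2(r sinθ, d + r cosθ).
Differentiating tanφ: φ̇ = rω(d cosθ + r)/(d² + r² + 2dr cosθ).
d² + r² + 2dr cosθ = |CA|² = 0.0237959 m²;  d cosθ + r = +0.07151 m.
|ω_lever| = |0.054·16.65·+0.07151| / 0.0237959 = 2.702 rad/s.

2.70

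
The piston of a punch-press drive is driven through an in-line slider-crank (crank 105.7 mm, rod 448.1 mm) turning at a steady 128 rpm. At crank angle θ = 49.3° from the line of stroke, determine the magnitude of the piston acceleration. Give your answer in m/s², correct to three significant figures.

ω = 2π·128/60 = 13.4 rad/s
x(θ) = r cosθ + √(L² − r² sin²θ); with ω constant, a = ω²·d²x/dθ².
d²x/dθ² = −r cosθ − r²(cos2θ)/√u − r⁴ sin²2θ/(4u^{3/2}),  u = L² − r² sin²θ = 0.194372 m².
Substituting r = 0.1057 m, L = 0.4481 m, θ = 49.3°: d²x/dθ² = -0.065493 m.
a = ω²·d²x/dθ² = (13.4)²·(-0.065493) = -11.767 m/s²;  |a| = 11.767 m/s².

11.8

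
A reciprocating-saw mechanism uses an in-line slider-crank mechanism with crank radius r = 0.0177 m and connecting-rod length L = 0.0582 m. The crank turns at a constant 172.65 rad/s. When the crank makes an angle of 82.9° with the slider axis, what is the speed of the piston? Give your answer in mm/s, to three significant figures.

3150

ω = 172.7 rad/s
For an in-line slider-crank, x = r cosθ + √(L² − r² sin²θ), so v = −rω sinθ·[1 + r cosθ/√(L² − r² sin²θ)].
With r = 0.0177 m, L = 0.0582 m, θ = 82.9°: √(L² − r² sin²θ) = 0.055486 m.
v = −0.0177·172.7·0.99233·[1 + 0.0177·0.12360/0.055486] = -3.152 m/s.
|v| = 3.152 m/s = 3152 mm/s.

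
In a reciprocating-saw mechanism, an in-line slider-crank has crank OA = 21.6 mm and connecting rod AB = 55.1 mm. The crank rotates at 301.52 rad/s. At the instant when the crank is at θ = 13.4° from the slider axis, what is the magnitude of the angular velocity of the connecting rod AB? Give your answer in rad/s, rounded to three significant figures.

ω = 301.5 rad/s
The rod makes angle φ with the slider axis where L sinφ = r sinθ; differentiating, L cosφ·φ̇ = r ω cosθ.
L cosφ = √(L² − r² sin²θ) = 0.054872 m.
|ω_rod| = r ω |cosθ| / √(L² − r² sin²θ) = 0.0216·301.5·0.97278/0.054872 = 115.46 rad/s.

115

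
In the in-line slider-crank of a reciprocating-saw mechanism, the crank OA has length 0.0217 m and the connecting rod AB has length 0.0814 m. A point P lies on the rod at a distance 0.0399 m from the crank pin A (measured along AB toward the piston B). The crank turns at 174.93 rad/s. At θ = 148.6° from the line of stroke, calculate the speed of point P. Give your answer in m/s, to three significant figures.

2.41

ω = 174.9 rad/s.  Crank-pin speed |V_A| = rω = 3.796 m/s, perpendicular to OA.
Rod angle: sinφ = −(r/L) sinθ ⇒ φ = -7.984°; ω_rod = −rω cosθ/√(L²−r²sin²θ) = +40.194 rad/s.
V_P = V_A + ω_rod × AP, with AP = 0.0399 m along the rod.
Components: V_Px = −rω sinθ − a·ω_rod·sinφ = -1.755 m/s;  V_Py = rω cosθ + a·ω_rod·cosφ = -1.6519 m/s.
|V_P| = √(V_Px² + V_Py²) = 2.4101 m/s.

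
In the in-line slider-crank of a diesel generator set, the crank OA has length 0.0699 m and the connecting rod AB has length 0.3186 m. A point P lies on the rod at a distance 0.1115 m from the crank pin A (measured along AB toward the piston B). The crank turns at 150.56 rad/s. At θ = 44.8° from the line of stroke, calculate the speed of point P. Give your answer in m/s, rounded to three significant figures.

9.21

ω = 150.6 rad/s.  Crank-pin speed |V_A| = rω = 10.524 m/s, perpendicular to OA.
Rod angle: sinφ = −(r/L) sinθ ⇒ φ = -8.893°; ω_rod = −rω cosθ/√(L²−r²sin²θ) = -23.724 rad/s.
V_P = V_A + ω_rod × AP, with AP = 0.1115 m along the rod.
Components: V_Px = −rω sinθ − a·ω_rod·sinφ = -7.8246 m/s;  V_Py = rω cosθ + a·ω_rod·cosφ = +4.8542 m/s.
|V_P| = √(V_Px² + V_Py²) = 9.208 m/s.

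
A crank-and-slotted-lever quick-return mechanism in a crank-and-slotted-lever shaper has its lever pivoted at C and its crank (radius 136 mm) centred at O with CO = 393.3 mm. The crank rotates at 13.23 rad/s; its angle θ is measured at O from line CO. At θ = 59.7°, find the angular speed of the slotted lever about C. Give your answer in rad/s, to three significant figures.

2.65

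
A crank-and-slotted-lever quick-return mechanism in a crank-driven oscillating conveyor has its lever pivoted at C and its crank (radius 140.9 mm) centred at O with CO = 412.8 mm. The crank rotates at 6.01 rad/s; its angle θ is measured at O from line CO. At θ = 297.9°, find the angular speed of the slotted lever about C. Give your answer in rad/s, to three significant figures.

1.16

ω = 6.01 rad/s
Crank pin A relative to C: A = (d + r cosθ, r sinθ); lever angle φ = atan2(r sinθ, d + r cosθ).
Differentiating tanφ: φ̇ = rω(d cosθ + r)/(d² + r² + 2dr cosθ).
d² + r² + 2dr cosθ = |CA|² = 0.24469 m²;  d cosθ + r = +0.33406 m.
|ω_lever| = |0.1409·6.01·+0.33406| / 0.24469 = 1.1561 rad/s.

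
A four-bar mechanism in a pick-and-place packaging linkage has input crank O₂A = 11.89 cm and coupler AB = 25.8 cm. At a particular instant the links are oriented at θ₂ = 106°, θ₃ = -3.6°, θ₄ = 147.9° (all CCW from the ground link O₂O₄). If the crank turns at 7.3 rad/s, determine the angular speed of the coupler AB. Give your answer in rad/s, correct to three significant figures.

ω₂ = 7.3 rad/s
Differentiating the loop-closure r₂e^{iθ₂}+r₃e^{iθ₃}=r₁+r₄e^{iθ₄} gives r₂ω₂e^{iθ₂}+r₃ω₃e^{iθ₃}=r₄ω₄e^{iθ₄}.
Eliminating the other unknown: ω₃ = r₂ω₂ sin(θ₄−θ₂) / [r₃ sin(θ₃−θ₄)].
Numerator sine = +0.66783; denominator sine = -0.47716.
Result = 0.1189·7.3·(+0.66783) / (0.258·(-0.47716)) = -4.7086 rad/s; magnitude 4.7086 rad/s.

4.71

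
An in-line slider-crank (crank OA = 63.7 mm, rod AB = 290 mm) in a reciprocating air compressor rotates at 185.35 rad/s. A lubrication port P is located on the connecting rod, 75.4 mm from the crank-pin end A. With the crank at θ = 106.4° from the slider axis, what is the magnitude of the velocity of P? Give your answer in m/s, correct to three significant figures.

ω = 185.3 rad/s.  Crank-pin speed |V_A| = rω = 11.807 m/s, perpendicular to OA.
Rod angle: sinφ = −(r/L) sinθ ⇒ φ = -12.164°; ω_rod = −rω cosθ/√(L²−r²sin²θ) = +11.759 rad/s.
V_P = V_A + ω_rod × AP, with AP = 0.0754 m along the rod.
Components: V_Px = −rω sinθ − a·ω_rod·sinφ = -11.14 m/s;  V_Py = rω cosθ + a·ω_rod·cosφ = -2.4668 m/s.
|V_P| = √(V_Px² + V_Py²) = 11.409 m/s.

11.4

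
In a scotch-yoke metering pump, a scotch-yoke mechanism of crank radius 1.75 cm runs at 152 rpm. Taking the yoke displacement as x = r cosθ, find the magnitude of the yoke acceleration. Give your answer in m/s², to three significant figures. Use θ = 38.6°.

3.47

ω = 15.92 rad/s (from 152 rpm).
x = r cosθ ⇒ ẍ = −rω² cosθ (ω constant).
|a| = rω²|cosθ| = 0.0175·(15.92)²·|cos 38.6°| = 3.4652 m/s².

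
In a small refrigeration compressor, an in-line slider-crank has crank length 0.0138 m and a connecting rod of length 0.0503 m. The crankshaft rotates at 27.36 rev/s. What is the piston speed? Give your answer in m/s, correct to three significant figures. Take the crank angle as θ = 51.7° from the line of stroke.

2.19

ω = 2π·27.4 = 171.9 rad/s
For an in-line slider-crank, x = r cosθ + √(L² − r² sin²θ), so v = −rω sinθ·[1 + r cosθ/√(L² − r² sin²θ)].
With r = 0.0138 m, L = 0.0503 m, θ = 51.7°: √(L² − r² sin²θ) = 0.04912 m.
v = −0.0138·171.9·0.78478·[1 + 0.0138·0.61978/0.04912] = -2.1859 m/s.
|v| = 2.1859 m/s.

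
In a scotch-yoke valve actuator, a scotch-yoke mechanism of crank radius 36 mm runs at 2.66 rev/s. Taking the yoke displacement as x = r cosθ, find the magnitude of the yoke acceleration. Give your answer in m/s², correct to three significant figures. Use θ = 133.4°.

ω = 16.71 rad/s (from 2.66 rev/s).
x = r cosθ ⇒ ẍ = −rω² cosθ (ω constant).
|a| = rω²|cosθ| = 0.036·(16.71)²·|cos 133.4°| = 6.9094 m/s².

6.91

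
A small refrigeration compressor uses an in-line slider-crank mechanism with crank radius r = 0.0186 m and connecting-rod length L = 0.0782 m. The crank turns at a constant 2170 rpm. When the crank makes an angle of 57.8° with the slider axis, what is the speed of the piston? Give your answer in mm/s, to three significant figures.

ω = 2π·2170/60 = 227.2 rad/s
For an in-line slider-crank, x = r cosθ + √(L² − r² sin²θ), so v = −rω sinθ·[1 + r cosθ/√(L² − r² sin²θ)].
With r = 0.0186 m, L = 0.0782 m, θ = 57.8°: √(L² − r² sin²θ) = 0.0766 m.
v = −0.0186·227.2·0.84619·[1 + 0.0186·0.53288/0.0766] = -4.0394 m/s.
|v| = 4.0394 m/s = 4039.4 mm/s.

4040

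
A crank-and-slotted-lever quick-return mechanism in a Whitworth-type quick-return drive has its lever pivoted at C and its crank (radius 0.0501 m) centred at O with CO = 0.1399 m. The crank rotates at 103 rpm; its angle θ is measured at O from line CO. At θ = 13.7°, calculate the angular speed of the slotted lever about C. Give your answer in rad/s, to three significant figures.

2.82

ω = 10.79 rad/s (from 103 rpm).
Crank pin A relative to C: A = (d + r cosθ, r sinθ); lever angle φ = atan2(r sinθ, d + r cosθ).
Differentiating tanφ: φ̇ = rω(d cosθ + r)/(d² + r² + 2dr cosθ).
d² + r² + 2dr cosθ = |CA|² = 0.0357012 m²;  d cosθ + r = +0.18602 m.
|ω_lever| = |0.0501·10.79·+0.18602| / 0.0357012 = 2.8157 rad/s.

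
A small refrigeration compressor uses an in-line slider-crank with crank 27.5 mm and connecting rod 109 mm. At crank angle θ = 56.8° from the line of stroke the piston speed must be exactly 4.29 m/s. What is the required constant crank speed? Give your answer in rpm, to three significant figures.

For an in-line slider-crank, |v_piston| = rω|sinθ|·[1 + r cosθ/√(L² − r² sin²θ)].
With r = 0.0275 m, L = 0.109 m, θ = 56.8°: the bracketed kinematic factor |dx/dθ| = 0.026263 m.
ω = v/|dx/dθ| = 4.29/0.026263 = 163.35 rad/s.
N = 60ω/(2π) = 1559.8 rpm.

1560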